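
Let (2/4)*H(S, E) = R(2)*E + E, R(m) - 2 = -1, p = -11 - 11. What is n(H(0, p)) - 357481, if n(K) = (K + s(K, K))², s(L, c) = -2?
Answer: -349381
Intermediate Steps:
p = -22
R(m) = 1 (R(m) = 2 - 1 = 1)
H(S, E) = 4*E (H(S, E) = 2*(1*E + E) = 2*(E + E) = 2*(2*E) = 4*E)
n(K) = (-2 + K)² (n(K) = (K - 2)² = (-2 + K)²)
n(H(0, p)) - 357481 = (-2 + 4*(-22))² - 357481 = (-2 - 88)² - 357481 = (-90)² - 357481 = 8100 - 357481 = -349381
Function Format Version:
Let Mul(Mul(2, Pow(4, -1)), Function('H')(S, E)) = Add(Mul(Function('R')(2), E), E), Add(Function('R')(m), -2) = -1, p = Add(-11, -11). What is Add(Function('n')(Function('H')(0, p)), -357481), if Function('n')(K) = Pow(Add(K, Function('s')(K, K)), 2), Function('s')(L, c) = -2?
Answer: -349381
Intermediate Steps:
p = -22
Function('R')(m) = 1 (Function('R')(m) = Add(2, -1) = 1)
Function('H')(S, E) = Mul(4, E) (Function('H')(S, E) = Mul(2, Add(Mul(1, E), E)) = Mul(2, Add(E, E)) = Mul(2, Mul(2, E)) = Mul(4, E))
Function('n')(K) = Pow(Add(-2, K), 2) (Function('n')(K) = Pow(Add(K, -2), 2) = Pow(Add(-2, K), 2))
Add(Function('n')(Function('H')(0, p)), -357481) = Add(Pow(Add(-2, Mul(4, -22)), 2), -357481) = Add(Pow(Add(-2, -88), 2), -357481) = Add(Pow(-90, 2), -357481) = Add(8100, -357481) = -349381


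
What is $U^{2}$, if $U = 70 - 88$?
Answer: $324$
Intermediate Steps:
$U = -18$
$U^{2} = \left(-18\right)^{2} = 324$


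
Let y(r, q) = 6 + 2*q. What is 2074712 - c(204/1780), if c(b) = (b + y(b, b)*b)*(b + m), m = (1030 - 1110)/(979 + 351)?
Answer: 24315851551515059/11720109625 ≈ 2.0747e+6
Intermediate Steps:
m = -8/133 (m = -80/1330 = -80*1/1330 = -8/133 ≈ -0.060150)
c(b) = (-8/133 + b)*(b + b*(6 + 2*b)) (c(b) = (b + (6 + 2*b)*b)*(b - 8/133) = (b + b*(6 + 2*b))*(-8/133 + b) = (-8/133 + b)*(b + b*(6 + 2*b)))
2074712 - c(204/1780) = 2074712 - 204/1780*(-56 + 266*(204/1780)² + 915*(204/1780))/133 = 2074712 - 204*(1/1780)*(-56 + 266*(204*(1/1780))² + 915*(204*(1/1780)))/133 = 2074712 - 51*(-56 + 266*(51/445)² + 915*(51/445))/(133*445) = 2074712 - 51*(-56 + 266*(2601/198025) + 9333/89)/(133*445) = 2074712 - 51*(-56 + 691866/198025 + 9333/89)/(133*445) = 2074712 - 51*10368391/(133*445*198025) = 2074712 - 1*528787941/11720109625 = 2074712 - 528787941/11720109625 = 24315851551515059/11720109625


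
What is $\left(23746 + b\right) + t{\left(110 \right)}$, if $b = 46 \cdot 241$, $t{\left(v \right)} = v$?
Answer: $34942$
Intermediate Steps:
$b = 11086$
$\left(23746 + b\right) + t{\left(110 \right)} = \left(23746 + 11086\right) + 110 = 34832 + 110 = 34942$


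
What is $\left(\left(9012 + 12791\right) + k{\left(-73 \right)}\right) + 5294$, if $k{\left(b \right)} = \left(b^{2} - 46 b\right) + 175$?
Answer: $35959$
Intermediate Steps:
$k{\left(b \right)} = 175 + b^{2} - 46 b$
$\left(\left(9012 + 12791\right) + k{\left(-73 \right)}\right) + 5294 = \left(\left(9012 + 12791\right) + \left(175 + \left(-73\right)^{2} - -3358\right)\right) + 5294 = \left(21803 + \left(175 + 5329 + 3358\right)\right) + 5294 = \left(21803 + 8862\right) + 5294 = 30665 + 5294 = 35959$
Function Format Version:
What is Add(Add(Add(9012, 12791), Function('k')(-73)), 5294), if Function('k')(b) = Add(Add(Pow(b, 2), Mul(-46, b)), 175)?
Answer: 35959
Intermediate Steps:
Function('k')(b) = Add(175, Pow(b, 2), Mul(-46, b))
Add(Add(Add(9012, 12791), Function('k')(-73)), 5294) = Add(Add(Add(9012, 12791), Add(175, Pow(-73, 2), Mul(-46, -73))), 5294) = Add(Add(21803, Add(175, 5329, 3358)), 5294) = Add(Add(21803, 8862), 5294) = Add(30665, 5294) = 35959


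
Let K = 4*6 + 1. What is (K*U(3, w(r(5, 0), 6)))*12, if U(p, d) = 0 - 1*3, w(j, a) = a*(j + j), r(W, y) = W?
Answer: -900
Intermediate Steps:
K = 25 (K = 24 + 1 = 25)
w(j, a) = 2*a*j (w(j, a) = a*(2*j) = 2*a*j)
U(p, d) = -3 (U(p, d) = 0 - 3 = -3)
(K*U(3, w(r(5, 0), 6)))*12 = (25*(-3))*12 = -75*12 = -900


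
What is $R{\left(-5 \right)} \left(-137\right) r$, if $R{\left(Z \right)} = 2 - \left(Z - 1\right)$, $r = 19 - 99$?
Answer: $87680$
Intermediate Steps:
$r = -80$ ($r = 19 - 99 = -80$)
$R{\left(Z \right)} = 3 - Z$ ($R{\left(Z \right)} = 2 - \left(-1 + Z\right) = 3 - Z$)
$R{\left(-5 \right)} \left(-137\right) r = \left(3 - -5\right) \left(-137\right) \left(-80\right) = \left(3 + 5\right) \left(-137\right) \left(-80\right) = 8 \left(-137\right) \left(-80\right) = \left(-1096\right) \left(-80\right) = 87680$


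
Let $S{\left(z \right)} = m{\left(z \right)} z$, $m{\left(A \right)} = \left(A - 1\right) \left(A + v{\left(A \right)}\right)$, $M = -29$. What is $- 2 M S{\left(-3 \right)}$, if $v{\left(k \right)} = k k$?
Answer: $4176$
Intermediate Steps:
$v{\left(k \right)} = k^{2}$
$m{\left(A \right)} = \left(-1 + A\right) \left(A + A^{2}\right)$ ($m{\left(A \right)} = \left(A - 1\right) \left(A + A^{2}\right) = \left(-1 + A\right) \left(A + A^{2}\right)$)
$S{\left(z \right)} = z \left(z^{3} - z\right)$ ($S{\left(z \right)} = \left(z^{3} - z\right) z = z \left(z^{3} - z\right)$)
$- 2 M S{\left(-3 \right)} = \left(-2\right) \left(-29\right) \left(\left(-3\right)^{4} - \left(-3\right)^{2}\right) = 58 \left(81 - 9\right) = 58 \cdot 72 = 4176$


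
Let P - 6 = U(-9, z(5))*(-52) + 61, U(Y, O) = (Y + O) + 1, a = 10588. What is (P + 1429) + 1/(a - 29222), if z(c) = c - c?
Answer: 35628207/18634 ≈ 1912.0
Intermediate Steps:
z(c) = 0
U(Y, O) = 1 + O + Y (U(Y, O) = (O + Y) + 1 = 1 + O + Y)
P = 483 (P = 6 + ((1 + 0 - 9)*(-52) + 61) = 6 + (-8*(-52) + 61) = 6 + (416 + 61) = 6 + 477 = 483)
(P + 1429) + 1/(a - 29222) = (483 + 1429) + 1/(10588 - 29222) = 1912 + 1/(-18634) = 1912 - 1/18634 = 35628207/18634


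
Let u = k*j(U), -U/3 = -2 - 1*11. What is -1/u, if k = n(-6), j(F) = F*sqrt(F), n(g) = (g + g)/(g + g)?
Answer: -sqrt(39)/1521 ≈ -0.0041059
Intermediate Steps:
U = 39 (U = -3*(-2 - 1*11) = -3*(-2 - 11) = -3*(-13) = 39)
n(g) = 1 (n(g) = (2*g)/((2*g)) = (2*g)*(1/(2*g)) = 1)
j(F) = F**(3/2)
k = 1
u = 39*sqrt(39) (u = 1*39**(3/2) = 1*(39*sqrt(39)) = 39*sqrt(39) ≈ 243.55)
-1/u = -1/(39*sqrt(39)) = -sqrt(39)/1521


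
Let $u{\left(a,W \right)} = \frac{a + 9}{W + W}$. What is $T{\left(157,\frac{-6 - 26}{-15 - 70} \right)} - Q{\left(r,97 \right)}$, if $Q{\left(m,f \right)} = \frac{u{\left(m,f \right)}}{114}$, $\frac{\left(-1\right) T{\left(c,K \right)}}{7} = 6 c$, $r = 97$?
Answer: $- \frac{72916505}{11058} \approx -6594.0$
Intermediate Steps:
$T{\left(c,K \right)} = - 42 c$ ($T{\left(c,K \right)} = - 7 \cdot 6 c = - 42 c$)
$u{\left(a,W \right)} = \frac{9 + a}{2 W}$
$Q{\left(m,f \right)} = \frac{9 + m}{228 f}$ ($Q{\left(m,f \right)} = \frac{\frac{1}{2} \frac{1}{f} \left(9 + m\right)}{114} = \frac{9 + m}{2 f} \frac{1}{114} = \frac{9 + m}{228 f}$)
$T{\left(157,\frac{-6 - 26}{-15 - 70} \right)} - Q{\left(r,97 \right)} = \left(-42\right) 157 - \frac{9 + 97}{228 \cdot 97} = -6594 - \frac{1}{228} \cdot \frac{1}{97} \cdot 106 = -6594 - \frac{53}{11058} = - \frac{72916505}{11058}$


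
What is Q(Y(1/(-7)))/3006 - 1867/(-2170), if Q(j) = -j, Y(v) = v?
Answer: 1403128/1630755 ≈ 0.86042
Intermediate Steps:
Q(Y(1/(-7)))/3006 - 1867/(-2170) = -1/(-7)/3006 - 1867/(-2170) = -1*(-⅐)*(1/3006) - 1867*(-1/2170) = (⅐)*(1/3006) + 1867/2170 = 1/21042 + 1867/2170 = 1403128/1630755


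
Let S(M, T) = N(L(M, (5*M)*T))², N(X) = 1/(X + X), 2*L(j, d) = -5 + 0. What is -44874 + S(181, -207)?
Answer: -1121849/25 ≈ -44874.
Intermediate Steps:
L(j, d) = -5/2 (L(j, d) = (-5 + 0)/2 = (½)*(-5) = -5/2)
N(X) = 1/(2*X)
S(M, T) = 1/25 (S(M, T) = (1/(2*(-5/2)))² = ((½)*(-⅖))² = (-⅕)² = 1/25)
-44874 + S(181, -207) = -44874 + 1/25 = -1121849/25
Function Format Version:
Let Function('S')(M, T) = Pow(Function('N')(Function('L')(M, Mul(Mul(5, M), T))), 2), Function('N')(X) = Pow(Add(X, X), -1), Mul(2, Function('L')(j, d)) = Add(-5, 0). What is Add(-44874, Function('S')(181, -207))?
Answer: Rational(-1121849, 25) ≈ -44874.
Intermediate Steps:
Function('L')(j, d) = Rational(-5, 2) (Function('L')(j, d) = Mul(Rational(1, 2), Add(-5, 0)) = Mul(Rational(1, 2), -5) = Rational(-5, 2))
Function('N')(X) = Mul(Rational(1, 2), Pow(X, -1)) (Function('N')(X) = Pow(Mul(2, X), -1) = Mul(Rational(1, 2), Pow(X, -1)))
Function('S')(M, T) = Rational(1, 25) (Function('S')(M, T) = Pow(Mul(Rational(1, 2), Pow(Rational(-5, 2), -1)), 2) = Pow(Mul(Rational(1, 2), Rational(-2, 5)), 2) = Pow(Rational(-1, 5), 2) = Rational(1, 25))
Add(-44874, Function('S')(181, -207)) = Add(-44874, Rational(1, 25)) = Rational(-1121849, 25)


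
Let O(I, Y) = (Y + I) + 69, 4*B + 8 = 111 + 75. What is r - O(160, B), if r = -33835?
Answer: -68217/2 ≈ -34109.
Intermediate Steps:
B = 89/2 (B = -2 + (111 + 75)/4 = -2 + (¼)*186 = -2 + 93/2 = 89/2 ≈ 44.500)
O(I, Y) = 69 + I + Y (O(I, Y) = (I + Y) + 69 = 69 + I + Y)
r - O(160, B) = -33835 - (69 + 160 + 89/2) = -33835 - 1*547/2 = -33835 - 547/2 = -68217/2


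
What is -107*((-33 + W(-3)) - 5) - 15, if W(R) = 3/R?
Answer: 4158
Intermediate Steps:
-107*((-33 + W(-3)) - 5) - 15 = -107*((-33 + 3/(-3)) - 5) - 15 = -107*((-33 + 3*(-⅓)) - 5) - 15 = -107*((-33 - 1) - 5) - 15 = -107*(-34 - 5) - 15 = -107*(-39) - 15 = 4173 - 15 = 4158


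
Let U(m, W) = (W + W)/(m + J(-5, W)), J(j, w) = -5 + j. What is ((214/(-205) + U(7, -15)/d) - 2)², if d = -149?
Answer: 9029940676/932997025 ≈ 9.6784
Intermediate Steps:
U(m, W) = 2*W/(-10 + m) (U(m, W) = (W + W)/(m + (-5 - 5)) = (2*W)/(m - 10) = (2*W)/(-10 + m) = 2*W/(-10 + m))
((214/(-205) + U(7, -15)/d) - 2)² = ((214/(-205) + (2*(-15)/(-10 + 7))/(-149)) - 2)² = ((214*(-1/205) + (2*(-15)/(-3))*(-1/149)) - 2)² = ((-214/205 + (2*(-15)*(-⅓))*(-1/149)) - 2)² = ((-214/205 + 10*(-1/149)) - 2)² = ((-214/205 - 10/149) - 2)² = (-33936/30545 - 2)² = (-95026/30545)² = 9029940676/932997025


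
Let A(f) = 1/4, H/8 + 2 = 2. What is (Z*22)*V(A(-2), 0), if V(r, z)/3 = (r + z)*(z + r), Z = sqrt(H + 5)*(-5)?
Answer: -165*sqrt(5)/8 ≈ -46.119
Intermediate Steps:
H = 0 (H = -16 + 8*2 = -16 + 16 = 0)
A(f) = 1/4
Z = -5*sqrt(5) (Z = sqrt(0 + 5)*(-5) = sqrt(5)*(-5) = -5*sqrt(5) ≈ -11.180)
V(r, z) = 3*(r + z)**2 (V(r, z) = 3*((r + z)*(z + r)) = 3*((r + z)*(r + z)) = 3*(r + z)**2)
(Z*22)*V(A(-2), 0) = (-5*sqrt(5)*22)*(3*(1/4 + 0)**2) = (-110*sqrt(5))*(3*(1/4)**2) = (-110*sqrt(5))*(3*(1/16)) = -110*sqrt(5)*(3/16) = -165*sqrt(5)/8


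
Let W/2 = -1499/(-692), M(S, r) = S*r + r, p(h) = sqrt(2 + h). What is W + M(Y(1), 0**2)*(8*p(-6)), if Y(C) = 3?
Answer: 1499/346 ≈ 4.3324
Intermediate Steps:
M(S, r) = r + S*r
W = 1499/346 (W = 2*(-1499/(-692)) = 2*(-1499*(-1/692)) = 2*(1499/692) = 1499/346 ≈ 4.3324)
W + M(Y(1), 0**2)*(8*p(-6)) = 1499/346 + (0**2*(1 + 3))*(8*sqrt(2 - 6)) = 1499/346 + (0*4)*(8*sqrt(-4)) = 1499/346 + 0*(8*(2*I)) = 1499/346 + 0*(16*I) = 1499/346 + 0 = 1499/346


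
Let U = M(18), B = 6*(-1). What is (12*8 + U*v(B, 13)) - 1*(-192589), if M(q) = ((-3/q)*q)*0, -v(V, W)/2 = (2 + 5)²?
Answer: 192685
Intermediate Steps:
B = -6
v(V, W) = -98 (v(V, W) = -2*(2 + 5)² = -2*7² = -2*49 = -98)
M(q) = 0 (M(q) = -3*0 = 0)
U = 0
(12*8 + U*v(B, 13)) - 1*(-192589) = (12*8 + 0*(-98)) - 1*(-192589) = (96 + 0) + 192589 = 96 + 192589 = 192685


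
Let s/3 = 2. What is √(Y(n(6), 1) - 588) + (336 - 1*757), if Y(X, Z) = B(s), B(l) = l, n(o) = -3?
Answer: -421 + I*√582 ≈ -421.0 + 24.125*I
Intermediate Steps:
s = 6 (s = 3*2 = 6)
Y(X, Z) = 6
√(Y(n(6), 1) - 588) + (336 - 1*757) = √(6 - 588) + (336 - 1*757) = √(-582) + (336 - 757) = I*√582 - 421 = -421 + I*√582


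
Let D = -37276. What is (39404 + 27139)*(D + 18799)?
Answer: -1229515011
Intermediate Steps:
(39404 + 27139)*(D + 18799) = (39404 + 27139)*(-37276 + 18799) = 66543*(-18477) = -1229515011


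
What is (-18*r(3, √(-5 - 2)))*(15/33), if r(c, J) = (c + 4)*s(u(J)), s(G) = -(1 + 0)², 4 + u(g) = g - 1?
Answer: 630/11 ≈ 57.273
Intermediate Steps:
u(g) = -5 + g (u(g) = -4 + (g - 1) = -4 + (-1 + g) = -5 + g)
s(G) = -1 (s(G) = -1*1² = -1*1 = -1)
r(c, J) = -4 - c (r(c, J) = (c + 4)*(-1) = (4 + c)*(-1) = -4 - c)
(-18*r(3, √(-5 - 2)))*(15/33) = (-18*(-4 - 1*3))*(15/33) = (-18*(-4 - 3))*(15*(1/33)) = -18*(-7)*(5/11) = 126*(5/11) = 630/11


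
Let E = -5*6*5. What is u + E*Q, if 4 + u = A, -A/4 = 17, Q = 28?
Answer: -4272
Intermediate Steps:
A = -68 (A = -4*17 = -68)
u = -72 (u = -4 - 68 = -72)
E = -150 (E = -30*5 = -150)
u + E*Q = -72 - 150*28 = -72 - 4200 = -4272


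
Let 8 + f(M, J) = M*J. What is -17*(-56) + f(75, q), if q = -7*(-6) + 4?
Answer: 4394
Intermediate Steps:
q = 46 (q = 42 + 4 = 46)
f(M, J) = -8 + J*M (f(M, J) = -8 + M*J = -8 + J*M)
-17*(-56) + f(75, q) = -17*(-56) + (-8 + 46*75) = 952 + (-8 + 3450) = 952 + 3442 = 4394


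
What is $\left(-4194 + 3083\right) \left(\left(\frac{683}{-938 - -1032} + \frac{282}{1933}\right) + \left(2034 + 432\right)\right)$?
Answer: $- \frac{499309929569}{181702} \approx -2.748 \cdot 10^{6}$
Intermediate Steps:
$\left(-4194 + 3083\right) \left(\left(\frac{683}{-938 - -1032} + \frac{282}{1933}\right) + \left(2034 + 432\right)\right) = - 1111 \left(\left(\frac{683}{-938 + 1032} + 282 \cdot \frac{1}{1933}\right) + 2466\right) = - 1111 \left(\left(\frac{683}{94} + \frac{282}{1933}\right) + 2466\right) = - 1111 \left(\frac{1346747}{181702} + 2466\right) = \left(-1111\right) \frac{449423879}{181702} = - \frac{499309929569}{181702}$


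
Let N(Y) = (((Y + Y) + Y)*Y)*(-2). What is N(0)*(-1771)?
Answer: 0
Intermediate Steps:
N(Y) = -6*Y² (N(Y) = ((2*Y + Y)*Y)*(-2) = ((3*Y)*Y)*(-2) = (3*Y²)*(-2) = -6*Y²)
N(0)*(-1771) = -6*0²*(-1771) = -6*0*(-1771) = 0*(-1771) = 0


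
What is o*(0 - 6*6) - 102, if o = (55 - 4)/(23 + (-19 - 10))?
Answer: 204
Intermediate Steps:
o = -17/2 (o = 51/(23 - 29) = 51/(-6) = 51*(-⅙) = -17/2 ≈ -8.5000)
o*(0 - 6*6) - 102 = -17*(0 - 6*6)/2 - 102 = -17*(0 - 36)/2 - 102 = -17/2*(-36) - 102 = 306 - 102 = 204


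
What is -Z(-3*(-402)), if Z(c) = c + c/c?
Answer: -1207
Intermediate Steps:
Z(c) = 1 + c (Z(c) = c + 1 = 1 + c)
-Z(-3*(-402)) = -(1 - 3*(-402)) = -(1 + 1206) = -1*1207 = -1207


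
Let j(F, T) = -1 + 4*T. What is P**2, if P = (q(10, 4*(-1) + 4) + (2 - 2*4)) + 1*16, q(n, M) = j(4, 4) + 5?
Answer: 900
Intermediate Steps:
q(n, M) = 20 (q(n, M) = (-1 + 4*4) + 5 = (-1 + 16) + 5 = 15 + 5 = 20)
P = 30 (P = (20 + (2 - 2*4)) + 1*16 = (20 + (2 - 8)) + 16 = (20 - 6) + 16 = 14 + 16 = 30)
P**2 = 30**2 = 900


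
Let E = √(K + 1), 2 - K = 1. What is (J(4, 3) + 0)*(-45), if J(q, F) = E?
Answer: -45*√2 ≈ -63.640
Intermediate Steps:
K = 1 (K = 2 - 1*1 = 2 - 1 = 1)
E = √2 (E = √(1 + 1) = √2 ≈ 1.4142)
J(q, F) = √2
(J(4, 3) + 0)*(-45) = (√2 + 0)*(-45) = √2*(-45) = -45*√2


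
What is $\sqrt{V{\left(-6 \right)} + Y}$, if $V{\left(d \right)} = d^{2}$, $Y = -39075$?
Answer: $13 i \sqrt{231} \approx 197.58 i$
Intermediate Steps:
$\sqrt{V{\left(-6 \right)} + Y} = \sqrt{\left(-6\right)^{2} - 39075} = \sqrt{36 - 39075} = \sqrt{-39039} = 13 i \sqrt{231}$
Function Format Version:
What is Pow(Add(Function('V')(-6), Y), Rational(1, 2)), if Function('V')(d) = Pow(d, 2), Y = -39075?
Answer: Mul(13, I, Pow(231, Rational(1, 2))) ≈ Mul(197.58, I)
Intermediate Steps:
Pow(Add(Function('V')(-6), Y), Rational(1, 2)) = Pow(Add(Pow(-6, 2), -39075), Rational(1, 2)) = Pow(Add(36, -39075), Rational(1, 2)) = Pow(-39039, Rational(1, 2)) = Mul(13, I, Pow(231, Rational(1, 2)))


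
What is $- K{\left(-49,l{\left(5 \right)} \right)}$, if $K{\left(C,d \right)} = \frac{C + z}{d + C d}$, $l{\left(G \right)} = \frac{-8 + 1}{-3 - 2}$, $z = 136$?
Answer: $\frac{145}{112} \approx 1.2946$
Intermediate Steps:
$l{\left(G \right)} = \frac{7}{5}$ ($l{\left(G \right)} = - \frac{7}{-5} = \left(-7\right) \left(- \frac{1}{5}\right) = \frac{7}{5}$)
$K{\left(C,d \right)} = \frac{136 + C}{d + C d}$ ($K{\left(C,d \right)} = \frac{C + 136}{d + C d} = \frac{136 + C}{d + C d}$)
$- K{\left(-49,l{\left(5 \right)} \right)} = - \frac{136 - 49}{\frac{7}{5} \left(1 - 49\right)} = - \frac{5 \cdot 87}{7 \left(-48\right)} = - \frac{5 \left(-1\right) 87}{7 \cdot 48} = \left(-1\right) \left(- \frac{145}{112}\right) = \frac{145}{112}$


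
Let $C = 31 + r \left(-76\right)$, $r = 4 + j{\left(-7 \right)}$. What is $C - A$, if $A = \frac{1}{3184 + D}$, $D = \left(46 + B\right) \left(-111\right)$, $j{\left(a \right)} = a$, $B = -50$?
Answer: $\frac{939651}{3628} \approx 259.0$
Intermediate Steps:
$D = 444$ ($D = \left(46 - 50\right) \left(-111\right) = \left(-4\right) \left(-111\right) = 444$)
$r = -3$ ($r = 4 - 7 = -3$)
$A = \frac{1}{3628}$ ($A = \frac{1}{3184 + 444} = \frac{1}{3628} \approx 0.00027563$)
$C = 259$ ($C = 31 - -228 = 31 + 228 = 259$)
$C - A = 259 - \frac{1}{3628} = \frac{939651}{3628}$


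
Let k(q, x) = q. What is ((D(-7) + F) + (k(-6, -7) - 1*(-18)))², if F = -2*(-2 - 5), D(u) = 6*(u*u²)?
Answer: 4129024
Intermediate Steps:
D(u) = 6*u³
F = 14 (F = -2*(-7) = 14)
((D(-7) + F) + (k(-6, -7) - 1*(-18)))² = ((6*(-7)³ + 14) + (-6 - 1*(-18)))² = ((6*(-343) + 14) + (-6 + 18))² = ((-2058 + 14) + 12)² = (-2044 + 12)² = (-2032)² = 4129024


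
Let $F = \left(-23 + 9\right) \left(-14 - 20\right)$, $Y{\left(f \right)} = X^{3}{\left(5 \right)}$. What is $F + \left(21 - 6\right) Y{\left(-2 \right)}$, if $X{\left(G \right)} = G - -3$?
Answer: $8156$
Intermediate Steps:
$X{\left(G \right)} = 3 + G$ ($X{\left(G \right)} = G + 3 = 3 + G$)
$Y{\left(f \right)} = 512$ ($Y{\left(f \right)} = \left(3 + 5\right)^{3} = 8^{3} = 512$)
$F = 476$ ($F = \left(-14\right) \left(-34\right) = 476$)
$F + \left(21 - 6\right) Y{\left(-2 \right)} = 476 + \left(21 - 6\right) 512 = 476 + 15 \cdot 512 = 476 + 7680 = 8156$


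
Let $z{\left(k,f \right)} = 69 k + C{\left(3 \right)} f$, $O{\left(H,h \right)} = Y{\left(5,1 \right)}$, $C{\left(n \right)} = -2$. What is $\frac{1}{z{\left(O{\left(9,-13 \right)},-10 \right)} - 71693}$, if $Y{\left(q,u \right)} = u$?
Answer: $- \frac{1}{71604} \approx -1.3966 \cdot 10^{-5}$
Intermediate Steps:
$O{\left(H,h \right)} = 1$
$z{\left(k,f \right)} = - 2 f + 69 k$ ($z{\left(k,f \right)} = 69 k - 2 f = - 2 f + 69 k$)
$\frac{1}{z{\left(O{\left(9,-13 \right)},-10 \right)} - 71693} = \frac{1}{\left(\left(-2\right) \left(-10\right) + 69 \cdot 1\right) - 71693} = \frac{1}{\left(20 + 69\right) - 71693} = \frac{1}{89 - 71693} = \frac{1}{-71604} = - \frac{1}{71604}$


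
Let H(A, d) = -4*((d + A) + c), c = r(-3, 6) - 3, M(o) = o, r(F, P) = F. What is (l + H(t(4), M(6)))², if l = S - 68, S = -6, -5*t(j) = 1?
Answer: 133956/25 ≈ 5358.2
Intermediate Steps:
t(j) = -⅕ (t(j) = -⅕*1 = -⅕)
c = -6 (c = -3 - 3 = -6)
H(A, d) = 24 - 4*A - 4*d (H(A, d) = -4*((d + A) - 6) = -4*((A + d) - 6) = -4*(-6 + A + d) = 24 - 4*A - 4*d)
l = -74 (l = -6 - 68 = -74)
(l + H(t(4), M(6)))² = (-74 + (24 - 4*(-⅕) - 4*6))² = (-74 + (24 + ⅘ - 24))² = (-74 + ⅘)² = (-366/5)² = 133956/25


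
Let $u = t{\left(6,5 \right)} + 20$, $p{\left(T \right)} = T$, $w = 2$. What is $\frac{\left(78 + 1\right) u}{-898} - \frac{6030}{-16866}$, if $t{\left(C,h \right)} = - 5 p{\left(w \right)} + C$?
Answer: $- \frac{441769}{420713} \approx -1.05$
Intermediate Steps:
$t{\left(C,h \right)} = -10 + C$ ($t{\left(C,h \right)} = \left(-5\right) 2 + C = -10 + C$)
$u = 16$ ($u = \left(-10 + 6\right) + 20 = -4 + 20 = 16$)
$\frac{\left(78 + 1\right) u}{-898} - \frac{6030}{-16866} = \frac{\left(78 + 1\right) 16}{-898} - \frac{6030}{-16866} = 79 \cdot 16 \left(- \frac{1}{898}\right) - - \frac{335}{937} = 1264 \left(- \frac{1}{898}\right) + \frac{335}{937} = - \frac{632}{449} + \frac{335}{937} = - \frac{441769}{420713}$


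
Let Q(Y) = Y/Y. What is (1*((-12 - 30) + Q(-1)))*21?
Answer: -861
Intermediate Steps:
Q(Y) = 1
(1*((-12 - 30) + Q(-1)))*21 = (1*((-12 - 30) + 1))*21 = (1*(-42 + 1))*21 = (1*(-41))*21 = -41*21 = -861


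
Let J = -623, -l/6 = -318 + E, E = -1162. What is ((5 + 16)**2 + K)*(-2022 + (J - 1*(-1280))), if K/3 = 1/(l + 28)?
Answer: -5362308315/8908 ≈ -6.0197e+5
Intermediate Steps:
l = 8880 (l = -6*(-318 - 1162) = -6*(-1480) = 8880)
K = 3/8908 (K = 3/(8880 + 28) = 3/8908 ≈ 0.00033678)
((5 + 16)**2 + K)*(-2022 + (J - 1*(-1280))) = ((5 + 16)**2 + 3/8908)*(-2022 + (-623 - 1*(-1280))) = (21**2 + 3/8908)*(-2022 + (-623 + 1280)) = (441 + 3/8908)*(-2022 + 657) = (3928431/8908)*(-1365) = -5362308315/8908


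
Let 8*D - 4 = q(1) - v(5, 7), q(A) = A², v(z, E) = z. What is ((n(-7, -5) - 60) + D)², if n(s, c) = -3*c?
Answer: 2025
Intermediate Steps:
D = 0 (D = ½ + (1² - 1*5)/8 = ½ + (1 - 5)/8 = ½ + (⅛)*(-4) = ½ - ½ = 0)
((n(-7, -5) - 60) + D)² = ((-3*(-5) - 60) + 0)² = ((15 - 60) + 0)² = (-45 + 0)² = (-45)² = 2025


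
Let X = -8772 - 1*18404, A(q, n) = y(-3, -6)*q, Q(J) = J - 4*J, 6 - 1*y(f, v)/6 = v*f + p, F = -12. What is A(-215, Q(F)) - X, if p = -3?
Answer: 38786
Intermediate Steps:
y(f, v) = 54 - 6*f*v (y(f, v) = 36 - 6*(v*f - 3) = 36 - 6*(f*v - 3) = 36 - 6*(-3 + f*v) = 36 + (18 - 6*f*v) = 54 - 6*f*v)
Q(J) = -3*J
A(q, n) = -54*q (A(q, n) = (54 - 6*(-3)*(-6))*q = (54 - 108)*q = -54*q)
X = -27176 (X = -8772 - 18404 = -27176)
A(-215, Q(F)) - X = -54*(-215) - 1*(-27176) = 11610 + 27176 = 38786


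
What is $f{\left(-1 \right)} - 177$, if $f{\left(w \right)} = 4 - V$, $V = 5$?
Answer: $-178$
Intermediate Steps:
$f{\left(w \right)} = -1$ ($f{\left(w \right)} = 4 - 5 = -1$)
$f{\left(-1 \right)} - 177 = -1 - 177 = -178$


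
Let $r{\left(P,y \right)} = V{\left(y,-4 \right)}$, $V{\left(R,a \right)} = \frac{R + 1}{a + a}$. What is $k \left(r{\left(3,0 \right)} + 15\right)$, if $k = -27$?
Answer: $- \frac{3213}{8} \approx -401.63$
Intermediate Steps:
$V{\left(R,a \right)} = \frac{1 + R}{2 a}$
$r{\left(P,y \right)} = - \frac{1}{8} - \frac{y}{8}$ ($r{\left(P,y \right)} = \frac{1 + y}{2 \left(-4\right)} = \frac{1}{2} \left(- \frac{1}{4}\right) \left(1 + y\right) = - \frac{1}{8} - \frac{y}{8}$)
$k \left(r{\left(3,0 \right)} + 15\right) = - 27 \left(\left(- \frac{1}{8} - 0\right) + 15\right) = - 27 \left(\left(- \frac{1}{8} + 0\right) + 15\right) = - 27 \left(- \frac{1}{8} + 15\right) = \left(-27\right) \frac{119}{8} = - \frac{3213}{8}$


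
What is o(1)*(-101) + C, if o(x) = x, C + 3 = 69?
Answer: -35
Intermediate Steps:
C = 66 (C = -3 + 69 = 66)
o(1)*(-101) + C = 1*(-101) + 66 = -101 + 66 = -35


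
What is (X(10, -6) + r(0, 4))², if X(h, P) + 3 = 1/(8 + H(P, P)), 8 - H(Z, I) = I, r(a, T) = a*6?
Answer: 4225/484 ≈ 8.7293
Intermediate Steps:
r(a, T) = 6*a
H(Z, I) = 8 - I
X(h, P) = -3 + 1/(16 - P) (X(h, P) = -3 + 1/(8 + (8 - P)) = -3 + 1/(16 - P))
(X(10, -6) + r(0, 4))² = ((47 - 3*(-6))/(-16 - 6) + 6*0)² = ((47 + 18)/(-22) + 0)² = (-1/22*65 + 0)² = (-65/22 + 0)² = (-65/22)² = 4225/484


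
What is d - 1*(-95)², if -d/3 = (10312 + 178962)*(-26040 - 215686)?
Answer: 137257331747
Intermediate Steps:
d = 137257340772 (d = -3*(10312 + 178962)*(-26040 - 215686) = -567822*(-241726) = -3*(-45752446924) = 137257340772)
d - 1*(-95)² = 137257340772 - 1*(-95)² = 137257340772 - 1*9025 = 137257340772 - 9025 = 137257331747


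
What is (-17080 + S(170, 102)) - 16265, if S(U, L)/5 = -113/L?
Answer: -3401755/102 ≈ -33351.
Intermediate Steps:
S(U, L) = -565/L (S(U, L) = 5*(-113/L) = -565/L)
(-17080 + S(170, 102)) - 16265 = (-17080 - 565/102) - 16265 = -1742725/102 - 16265 = -3401755/102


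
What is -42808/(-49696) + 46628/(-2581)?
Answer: -275842205/16033172 ≈ -17.204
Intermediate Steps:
-42808/(-49696) + 46628/(-2581) = -42808*(-1/49696) + 46628*(-1/2581) = 5351/6212 - 46628/2581 = -275842205/16033172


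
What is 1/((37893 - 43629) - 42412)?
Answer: -1/48148 ≈ -2.0769e-5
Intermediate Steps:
1/((37893 - 43629) - 42412) = 1/(-5736 - 42412) = 1/(-48148) = -1/48148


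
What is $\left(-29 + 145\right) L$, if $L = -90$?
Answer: $-10440$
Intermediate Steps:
$\left(-29 + 145\right) L = \left(-29 + 145\right) \left(-90\right) = 116 \left(-90\right) = -10440$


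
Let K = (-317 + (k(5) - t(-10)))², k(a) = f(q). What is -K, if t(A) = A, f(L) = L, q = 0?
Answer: -94249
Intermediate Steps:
k(a) = 0
K = 94249 (K = (-317 + (0 - 1*(-10)))² = (-317 + (0 + 10))² = (-317 + 10)² = (-307)² = 94249)
-K = -1*94249 = -94249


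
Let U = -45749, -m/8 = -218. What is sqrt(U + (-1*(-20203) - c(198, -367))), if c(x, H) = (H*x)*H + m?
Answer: 4*I*sqrt(1668482) ≈ 5166.8*I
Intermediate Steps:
m = 1744 (m = -8*(-218) = 1744)
c(x, H) = 1744 + x*H**2 (c(x, H) = (H*x)*H + 1744 = x*H**2 + 1744 = 1744 + x*H**2)
sqrt(U + (-1*(-20203) - c(198, -367))) = sqrt(-45749 + (-1*(-20203) - (1744 + 198*(-367)**2))) = sqrt(-45749 + (20203 - (1744 + 198*134689))) = sqrt(-45749 + (20203 - (1744 + 26668422))) = sqrt(-45749 + (20203 - 1*26670166)) = sqrt(-45749 + (20203 - 26670166)) = sqrt(-45749 - 26649963) = sqrt(-26695712) = 4*I*sqrt(1668482)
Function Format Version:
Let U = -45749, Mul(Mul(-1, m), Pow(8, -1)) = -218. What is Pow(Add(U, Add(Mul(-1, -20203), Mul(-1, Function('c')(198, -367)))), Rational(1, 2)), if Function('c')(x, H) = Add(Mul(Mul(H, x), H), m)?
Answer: Mul(4, I, Pow(1668482, Rational(1, 2))) ≈ Mul(5166.8, I)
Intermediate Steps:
m = 1744 (m = Mul(-8, -218) = 1744)
Function('c')(x, H) = Add(1744, Mul(x, Pow(H, 2))) (Function('c')(x, H) = Add(Mul(Mul(H, x), H), 1744) = Add(Mul(x, Pow(H, 2)), 1744) = Add(1744, Mul(x, Pow(H, 2))))
Pow(Add(U, Add(Mul(-1, -20203), Mul(-1, Function('c')(198, -367)))), Rational(1, 2)) = Pow(Add(-45749, Add(Mul(-1, -20203), Mul(-1, Add(1744, Mul(198, Pow(-367, 2)))))), Rational(1, 2)) = Pow(Add(-45749, Add(20203, Mul(-1, Add(1744, Mul(198, 134689))))), Rational(1, 2)) = Pow(Add(-45749, Add(20203, Mul(-1, Add(1744, 26668422)))), Rational(1, 2)) = Pow(Add(-45749, Add(20203, Mul(-1, 26670166))), Rational(1, 2)) = Pow(Add(-45749, Add(20203, -26670166)), Rational(1, 2)) = Pow(Add(-45749, -26649963), Rational(1, 2)) = Pow(-26695712, Rational(1, 2)) = Mul(4, I, Pow(1668482, Rational(1, 2)))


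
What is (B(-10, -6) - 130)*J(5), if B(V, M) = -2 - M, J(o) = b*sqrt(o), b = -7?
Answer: 882*sqrt(5) ≈ 1972.2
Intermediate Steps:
J(o) = -7*sqrt(o)
(B(-10, -6) - 130)*J(5) = ((-2 - 1*(-6)) - 130)*(-7*sqrt(5)) = ((-2 + 6) - 130)*(-7*sqrt(5)) = (4 - 130)*(-7*sqrt(5)) = -(-882)*sqrt(5) = 882*sqrt(5)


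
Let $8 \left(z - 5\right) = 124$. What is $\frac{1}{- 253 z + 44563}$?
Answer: $\frac{2}{78753} \approx 2.5396 \cdot 10^{-5}$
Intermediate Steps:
$z = \frac{41}{2}$ ($z = 5 + \frac{1}{8} \cdot 124 = 5 + \frac{31}{2} = \frac{41}{2} \approx 20.5$)
$\frac{1}{- 253 z + 44563} = \frac{1}{\left(-253\right) \frac{41}{2} + 44563} = \frac{1}{- \frac{10373}{2} + 44563} = \frac{1}{\frac{78753}{2}} = \frac{2}{78753}$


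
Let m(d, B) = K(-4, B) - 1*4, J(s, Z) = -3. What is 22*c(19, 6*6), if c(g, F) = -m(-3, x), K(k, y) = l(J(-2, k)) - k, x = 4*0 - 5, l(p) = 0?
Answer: 0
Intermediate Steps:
x = -5 (x = 0 - 5 = -5)
K(k, y) = -k (K(k, y) = 0 - k = -k)
m(d, B) = 0 (m(d, B) = -1*(-4) - 1*4 = 4 - 4 = 0)
c(g, F) = 0 (c(g, F) = -1*0 = 0)
22*c(19, 6*6) = 22*0 = 0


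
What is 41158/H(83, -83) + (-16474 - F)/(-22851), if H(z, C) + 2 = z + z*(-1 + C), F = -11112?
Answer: -301183972/52488747 ≈ -5.7381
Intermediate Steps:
H(z, C) = -2 + z + z*(-1 + C) (H(z, C) = -2 + (z + z*(-1 + C)) = -2 + z + z*(-1 + C))
41158/H(83, -83) + (-16474 - F)/(-22851) = 41158/(-2 - 83*83) + (-16474 - 1*(-11112))/(-22851) = 41158/(-2 - 6889) + (-16474 + 11112)*(-1/22851) = 41158/(-6891) - 5362*(-1/22851) = 41158*(-1/6891) + 5362/22851 = -41158/6891 + 5362/22851 = -301183972/52488747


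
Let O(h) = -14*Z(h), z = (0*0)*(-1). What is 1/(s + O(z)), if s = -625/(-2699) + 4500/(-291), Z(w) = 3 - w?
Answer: -261803/14983601 ≈ -0.017473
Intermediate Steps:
z = 0 (z = 0*(-1) = 0)
s = -3987875/261803 (s = -625*(-1/2699) + 4500*(-1/291) = 625/2699 - 1500/97 = -3987875/261803 ≈ -15.232)
O(h) = -42 + 14*h (O(h) = -14*(3 - h) = -42 + 14*h)
1/(s + O(z)) = 1/(-3987875/261803 + (-42 + 14*0)) = 1/(-3987875/261803 + (-42 + 0)) = 1/(-3987875/261803 - 42) = 1/(-14983601/261803) = -261803/14983601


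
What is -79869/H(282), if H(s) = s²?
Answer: -26623/26508 ≈ -1.0043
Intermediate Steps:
-79869/H(282) = -79869/(282²) = -79869/79524 = -79869*1/79524 = -26623/26508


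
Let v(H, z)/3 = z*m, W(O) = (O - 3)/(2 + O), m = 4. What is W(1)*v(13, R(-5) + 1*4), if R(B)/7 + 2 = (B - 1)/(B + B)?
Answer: 232/5 ≈ 46.400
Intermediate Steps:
R(B) = -14 + 7*(-1 + B)/(2*B) (R(B) = -14 + 7*((B - 1)/(B + B)) = -14 + 7*((-1 + B)/((2*B))) = -14 + 7*((-1 + B)*(1/(2*B))) = -14 + 7*((-1 + B)/(2*B)) = -14 + 7*(-1 + B)/(2*B))
W(O) = (-3 + O)/(2 + O)
v(H, z) = 12*z (v(H, z) = 3*(z*4) = 3*(4*z) = 12*z)
W(1)*v(13, R(-5) + 1*4) = ((-3 + 1)/(2 + 1))*(12*((7/2)*(-1 - 3*(-5))/(-5) + 1*4)) = (-2/3)*(12*((7/2)*(-⅕)*(-1 + 15) + 4)) = ((⅓)*(-2))*(12*((7/2)*(-⅕)*14 + 4)) = -8*(-49/5 + 4) = -8*(-29)/5 = -⅔*(-348/5) = 232/5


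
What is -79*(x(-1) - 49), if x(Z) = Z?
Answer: 3950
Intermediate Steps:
-79*(x(-1) - 49) = -79*(-1 - 49) = -79*(-50) = 3950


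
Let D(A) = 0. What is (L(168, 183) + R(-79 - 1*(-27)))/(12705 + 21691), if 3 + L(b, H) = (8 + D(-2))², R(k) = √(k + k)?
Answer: 61/34396 + I*√26/17198 ≈ 0.0017735 + 0.00029649*I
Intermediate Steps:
R(k) = √2*√k (R(k) = √(2*k) = √2*√k)
L(b, H) = 61 (L(b, H) = -3 + (8 + 0)² = -3 + 8² = -3 + 64 = 61)
(L(168, 183) + R(-79 - 1*(-27)))/(12705 + 21691) = (61 + √2*√(-79 - 1*(-27)))/(12705 + 21691) = (61 + √2*√(-79 + 27))/34396 = (61 + √2*√(-52))*(1/34396) = (61 + √2*(2*I*√13))*(1/34396) = (61 + 2*I*√26)*(1/34396) = 61/34396 + I*√26/17198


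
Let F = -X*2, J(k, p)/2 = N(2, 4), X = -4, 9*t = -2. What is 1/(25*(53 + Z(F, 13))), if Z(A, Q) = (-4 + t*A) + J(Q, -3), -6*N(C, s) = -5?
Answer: 9/11000 ≈ 0.00081818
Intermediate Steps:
t = -2/9 (t = (⅑)*(-2) = -2/9 ≈ -0.22222)
N(C, s) = ⅚ (N(C, s) = -⅙*(-5) = ⅚)
J(k, p) = 5/3 (J(k, p) = 2*(⅚) = 5/3)
F = 8 (F = -1*(-4)*2 = 4*2 = 8)
Z(A, Q) = -7/3 - 2*A/9 (Z(A, Q) = (-4 - 2*A/9) + 5/3 = -7/3 - 2*A/9)
1/(25*(53 + Z(F, 13))) = 1/(25*(53 + (-7/3 - 2/9*8))) = 1/(25*(53 + (-7/3 - 16/9))) = 1/(25*(53 - 37/9)) = 1/(25*(440/9)) = 1/(11000/9) = 9/11000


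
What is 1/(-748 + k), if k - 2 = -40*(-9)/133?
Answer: -133/98858 ≈ -0.0013454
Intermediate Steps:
k = 626/133 (k = 2 - 40*(-9)/133 = 2 + 360*(1/133) = 2 + 360/133 = 626/133 ≈ 4.7068)
1/(-748 + k) = 1/(-748 + 626/133) = 1/(-98858/133) = -133/98858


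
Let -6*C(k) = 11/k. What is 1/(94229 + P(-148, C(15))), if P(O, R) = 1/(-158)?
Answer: 158/14888181 ≈ 1.0612e-5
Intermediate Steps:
C(k) = -11/(6*k)
P(O, R) = -1/158
1/(94229 + P(-148, C(15))) = 1/(94229 - 1/158) = 1/(14888181/158) = 158/14888181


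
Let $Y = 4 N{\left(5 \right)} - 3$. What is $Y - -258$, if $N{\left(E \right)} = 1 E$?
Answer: $275$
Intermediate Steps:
$N{\left(E \right)} = E$
$Y = 17$ ($Y = 4 \cdot 5 - 3 = 20 - 3 = 17$)
$Y - -258 = 17 - -258 = 17 + 258 = 275$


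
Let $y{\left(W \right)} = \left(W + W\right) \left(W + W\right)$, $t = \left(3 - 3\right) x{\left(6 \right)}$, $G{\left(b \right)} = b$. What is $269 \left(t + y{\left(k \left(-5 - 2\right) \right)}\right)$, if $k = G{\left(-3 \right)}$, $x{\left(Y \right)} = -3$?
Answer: $474516$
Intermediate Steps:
$t = 0$ ($t = \left(3 - 3\right) \left(-3\right) = 0 \left(-3\right) = 0$)
$k = -3$
$y{\left(W \right)} = 4 W^{2}$ ($y{\left(W \right)} = 2 W 2 W = 4 W^{2}$)
$269 \left(t + y{\left(k \left(-5 - 2\right) \right)}\right) = 269 \left(0 + 4 \left(- 3 \left(-5 - 2\right)\right)^{2}\right) = 269 \left(0 + 4 \left(\left(-3\right) \left(-7\right)\right)^{2}\right) = 269 \left(0 + 4 \cdot 21^{2}\right) = 269 \left(0 + 4 \cdot 441\right) = 269 \left(0 + 1764\right) = 269 \cdot 1764 = 474516$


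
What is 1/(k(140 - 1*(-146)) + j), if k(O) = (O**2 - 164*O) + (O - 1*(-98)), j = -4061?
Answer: 1/31215 ≈ 3.2036e-5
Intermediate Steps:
k(O) = 98 + O**2 - 163*O (k(O) = (O**2 - 164*O) + (O + 98) = (O**2 - 164*O) + (98 + O) = 98 + O**2 - 163*O)
1/(k(140 - 1*(-146)) + j) = 1/((98 + (140 - 1*(-146))**2 - 163*(140 - 1*(-146))) - 4061) = 1/((98 + (140 + 146)**2 - 163*(140 + 146)) - 4061) = 1/((98 + 286**2 - 163*286) - 4061) = 1/((98 + 81796 - 46618) - 4061) = 1/(35276 - 4061) = 1/31215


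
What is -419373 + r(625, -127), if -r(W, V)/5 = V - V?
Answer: -419373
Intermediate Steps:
r(W, V) = 0 (r(W, V) = -5*(V - V) = -5*0 = 0)
-419373 + r(625, -127) = -419373 + 0 = -419373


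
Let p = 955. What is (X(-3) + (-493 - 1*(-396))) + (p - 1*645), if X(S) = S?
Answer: 210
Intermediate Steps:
(X(-3) + (-493 - 1*(-396))) + (p - 1*645) = (-3 + (-493 - 1*(-396))) + (955 - 1*645) = (-3 + (-493 + 396)) + (955 - 645) = (-3 - 97) + 310 = -100 + 310 = 210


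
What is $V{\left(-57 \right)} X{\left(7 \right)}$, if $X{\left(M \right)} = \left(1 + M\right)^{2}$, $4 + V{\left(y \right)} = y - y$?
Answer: $-256$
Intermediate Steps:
$V{\left(y \right)} = -4$ ($V{\left(y \right)} = -4 + \left(y - y\right) = -4 + 0 = -4$)
$V{\left(-57 \right)} X{\left(7 \right)} = - 4 \left(1 + 7\right)^{2} = - 4 \cdot 8^{2} = \left(-4\right) 64 = -256$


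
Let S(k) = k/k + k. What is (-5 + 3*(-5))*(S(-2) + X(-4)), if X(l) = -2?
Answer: 60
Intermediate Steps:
S(k) = 1 + k
(-5 + 3*(-5))*(S(-2) + X(-4)) = (-5 + 3*(-5))*((1 - 2) - 2) = (-5 - 15)*(-1 - 2) = -20*(-3) = 60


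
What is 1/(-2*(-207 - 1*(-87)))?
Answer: 1/240 ≈ 0.0041667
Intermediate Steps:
1/(-2*(-207 - 1*(-87))) = 1/(-2*(-207 + 87)) = 1/(-2*(-120)) = 1/240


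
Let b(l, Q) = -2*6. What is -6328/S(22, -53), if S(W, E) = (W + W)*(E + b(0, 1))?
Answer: 1582/715 ≈ 2.2126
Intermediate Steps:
b(l, Q) = -12
S(W, E) = 2*W*(-12 + E) (S(W, E) = (W + W)*(E - 12) = (2*W)*(-12 + E) = 2*W*(-12 + E))
-6328/S(22, -53) = -6328*1/(44*(-12 - 53)) = -6328/(2*22*(-65)) = -6328/(-2860) = -6328*(-1/2860) = 1582/715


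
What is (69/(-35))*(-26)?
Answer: 1794/35 ≈ 51.257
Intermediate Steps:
(69/(-35))*(-26) = (69*(-1/35))*(-26) = -69/35*(-26) = 1794/35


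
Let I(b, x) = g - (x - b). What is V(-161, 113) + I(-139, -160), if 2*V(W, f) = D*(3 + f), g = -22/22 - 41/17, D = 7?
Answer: 7201/17 ≈ 423.59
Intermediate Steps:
g = -58/17 (g = -22*1/22 - 41*1/17 = -1 - 41/17 = -58/17 ≈ -3.4118)
V(W, f) = 21/2 + 7*f/2 (V(W, f) = (7*(3 + f))/2 = (21 + 7*f)/2 = 21/2 + 7*f/2)
I(b, x) = -58/17 + b - x (I(b, x) = -58/17 - (x - b) = -58/17 + (b - x) = -58/17 + b - x)
V(-161, 113) + I(-139, -160) = (21/2 + (7/2)*113) + (-58/17 - 139 - 1*(-160)) = (21/2 + 791/2) + (-58/17 - 139 + 160) = 406 + 299/17 = 7201/17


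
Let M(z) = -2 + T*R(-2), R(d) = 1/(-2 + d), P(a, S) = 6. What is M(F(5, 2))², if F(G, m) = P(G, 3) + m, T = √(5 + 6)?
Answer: 75/16 + √11 ≈ 8.0041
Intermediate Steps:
T = √11 ≈ 3.3166
F(G, m) = 6 + m
M(z) = -2 - √11/4 (M(z) = -2 + √11/(-2 - 2) = -2 + √11/(-4) = -2 + √11*(-¼) = -2 - √11/4)
M(F(5, 2))² = (-2 - √11/4)²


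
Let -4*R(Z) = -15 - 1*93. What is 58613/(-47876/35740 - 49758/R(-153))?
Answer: -4713364395/148303631 ≈ -31.782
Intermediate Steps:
R(Z) = 27 (R(Z) = -(-15 - 1*93)/4 = -(-15 - 93)/4 = -1/4*(-108) = 27)
58613/(-47876/35740 - 49758/R(-153)) = 58613/(-47876/35740 - 49758/27) = 58613/(-47876*1/35740 - 49758*1/27) = 58613/(-11969/8935 - 16586/9) = 58613/(-148303631/80415) = 58613*(-80415/148303631) = -4713364395/148303631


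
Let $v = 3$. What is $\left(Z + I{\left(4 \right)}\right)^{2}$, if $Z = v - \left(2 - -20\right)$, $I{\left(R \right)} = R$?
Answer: $225$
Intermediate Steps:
$Z = -19$ ($Z = 3 - \left(2 - -20\right) = 3 - \left(2 + 20\right) = 3 - 22 = -19$)
$\left(Z + I{\left(4 \right)}\right)^{2} = \left(-19 + 4\right)^{2} = \left(-15\right)^{2} = 225$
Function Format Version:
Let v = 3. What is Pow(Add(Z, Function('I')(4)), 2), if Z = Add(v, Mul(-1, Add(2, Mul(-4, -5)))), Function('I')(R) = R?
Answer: 225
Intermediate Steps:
Z = -19 (Z = Add(3, Mul(-1, Add(2, Mul(-4, -5)))) = Add(3, Mul(-1, Add(2, 20))) = Add(3, Mul(-1, 22)) = Add(3, -22) = -19)
Pow(Add(Z, Function('I')(4)), 2) = Pow(Add(-19, 4), 2) = Pow(-15, 2) = 225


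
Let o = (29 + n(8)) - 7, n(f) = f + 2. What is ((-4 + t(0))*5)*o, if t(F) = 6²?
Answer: 5120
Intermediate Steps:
t(F) = 36
n(f) = 2 + f
o = 32 (o = (29 + (2 + 8)) - 7 = (29 + 10) - 7 = 39 - 7 = 32)
((-4 + t(0))*5)*o = ((-4 + 36)*5)*32 = (32*5)*32 = 160*32 = 5120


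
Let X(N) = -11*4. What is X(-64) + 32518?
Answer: 32474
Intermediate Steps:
X(N) = -44
X(-64) + 32518 = -44 + 32518 = 32474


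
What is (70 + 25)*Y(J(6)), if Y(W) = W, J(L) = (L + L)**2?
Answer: 13680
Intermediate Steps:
J(L) = 4*L**2 (J(L) = (2*L)**2 = 4*L**2)
(70 + 25)*Y(J(6)) = (70 + 25)*(4*6**2) = 95*(4*36) = 95*144 = 13680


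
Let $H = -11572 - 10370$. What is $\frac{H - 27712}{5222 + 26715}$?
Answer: $- \frac{49654}{31937} \approx -1.5547$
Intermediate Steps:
$H = -21942$ ($H = -11572 - 10370 = -21942$)
$\frac{H - 27712}{5222 + 26715} = \frac{-21942 - 27712}{5222 + 26715} = - \frac{49654}{31937}$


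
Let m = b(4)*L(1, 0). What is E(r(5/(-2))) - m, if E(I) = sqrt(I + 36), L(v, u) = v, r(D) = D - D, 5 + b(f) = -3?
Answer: 14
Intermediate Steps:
b(f) = -8 (b(f) = -5 - 3 = -8)
r(D) = 0
E(I) = sqrt(36 + I)
m = -8 (m = -8*1 = -8)
E(r(5/(-2))) - m = sqrt(36 + 0) - 1*(-8) = sqrt(36) + 8 = 6 + 8 = 14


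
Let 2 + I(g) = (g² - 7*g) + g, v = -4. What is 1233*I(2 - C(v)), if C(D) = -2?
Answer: -12330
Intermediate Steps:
I(g) = -2 + g² - 6*g (I(g) = -2 + ((g² - 7*g) + g) = -2 + (g² - 6*g) = -2 + g² - 6*g)
1233*I(2 - C(v)) = 1233*(-2 + (2 - 1*(-2))² - 6*(2 - 1*(-2))) = 1233*(-2 + (2 + 2)² - 6*(2 + 2)) = 1233*(-2 + 4² - 6*4) = 1233*(-2 + 16 - 24) = 1233*(-10) = -12330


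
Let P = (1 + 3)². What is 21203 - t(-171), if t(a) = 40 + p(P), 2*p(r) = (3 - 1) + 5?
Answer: 42319/2 ≈ 21160.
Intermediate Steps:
P = 16 (P = 4² = 16)
p(r) = 7/2 (p(r) = ((3 - 1) + 5)/2 = (2 + 5)/2 = (½)*7 = 7/2)
t(a) = 87/2 (t(a) = 40 + 7/2 = 87/2)
21203 - t(-171) = 21203 - 1*87/2 = 21203 - 87/2 = 42319/2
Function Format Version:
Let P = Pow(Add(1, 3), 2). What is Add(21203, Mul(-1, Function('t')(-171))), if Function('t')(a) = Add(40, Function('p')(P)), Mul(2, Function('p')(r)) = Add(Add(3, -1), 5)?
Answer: Rational(42319, 2) ≈ 21160.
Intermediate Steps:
P = 16 (P = Pow(4, 2) = 16)
Function('p')(r) = Rational(7, 2) (Function('p')(r) = Mul(Rational(1, 2), Add(Add(3, -1), 5)) = Mul(Rational(1, 2), Add(2, 5)) = Mul(Rational(1, 2), 7) = Rational(7, 2))
Function('t')(a) = Rational(87, 2) (Function('t')(a) = Add(40, Rational(7, 2)) = Rational(87, 2))
Add(21203, Mul(-1, Function('t')(-171))) = Add(21203, Mul(-1, Rational(87, 2))) = Add(21203, Rational(-87, 2)) = Rational(42319, 2)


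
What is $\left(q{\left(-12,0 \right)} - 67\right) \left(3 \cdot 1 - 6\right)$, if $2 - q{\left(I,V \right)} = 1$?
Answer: $198$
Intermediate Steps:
$q{\left(I,V \right)} = 1$ ($q{\left(I,V \right)} = 2 - 1 = 1$)
$\left(q{\left(-12,0 \right)} - 67\right) \left(3 \cdot 1 - 6\right) = \left(1 - 67\right) \left(3 \cdot 1 - 6\right) = - 66 \left(3 - 6\right) = \left(-66\right) \left(-3\right) = 198$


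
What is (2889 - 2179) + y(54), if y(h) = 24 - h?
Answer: 680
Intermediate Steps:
(2889 - 2179) + y(54) = (2889 - 2179) + (24 - 1*54) = 710 + (24 - 54) = 710 - 30 = 680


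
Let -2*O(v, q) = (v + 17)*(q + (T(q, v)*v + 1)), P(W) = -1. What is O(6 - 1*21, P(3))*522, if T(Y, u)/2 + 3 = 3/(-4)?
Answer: -58725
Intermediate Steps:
T(Y, u) = -15/2 (T(Y, u) = -6 + 2*(3/(-4)) = -6 + 2*(3*(-¼)) = -6 + 2*(-¾) = -6 - 3/2 = -15/2)
O(v, q) = -(17 + v)*(1 + q - 15*v/2)/2 (O(v, q) = -(v + 17)*(q + (-15*v/2 + 1))/2 = -(17 + v)*(q + (1 - 15*v/2))/2 = -(17 + v)*(1 + q - 15*v/2)/2)
O(6 - 1*21, P(3))*522 = (-17/2 - 17/2*(-1) + 15*(6 - 1*21)²/4 + 253*(6 - 1*21)/4 - ½*(-1)*(6 - 1*21))*522 = (-17/2 + 17/2 + 15*(6 - 21)²/4 + 253*(6 - 21)/4 - ½*(-1)*(6 - 21))*522 = (-17/2 + 17/2 + (15/4)*(-15)² + (253/4)*(-15) - ½*(-1)*(-15))*522 = (-17/2 + 17/2 + (15/4)*225 - 3795/4 - 15/2)*522 = (-17/2 + 17/2 + 3375/4 - 3795/4 - 15/2)*522 = -225/2*522 = -58725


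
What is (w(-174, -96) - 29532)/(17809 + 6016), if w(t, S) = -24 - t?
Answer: -29382/23825 ≈ -1.2332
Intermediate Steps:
(w(-174, -96) - 29532)/(17809 + 6016) = ((-24 - 1*(-174)) - 29532)/(17809 + 6016) = ((-24 + 174) - 29532)/23825 = (150 - 29532)*(1/23825) = -29382*1/23825 = -29382/23825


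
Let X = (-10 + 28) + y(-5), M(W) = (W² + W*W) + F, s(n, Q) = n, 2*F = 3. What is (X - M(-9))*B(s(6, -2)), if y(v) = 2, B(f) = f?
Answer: -861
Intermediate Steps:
F = 3/2 (F = (½)*3 = 3/2 ≈ 1.5000)
M(W) = 3/2 + 2*W² (M(W) = (W² + W*W) + 3/2 = (W² + W²) + 3/2 = 2*W² + 3/2 = 3/2 + 2*W²)
X = 20 (X = (-10 + 28) + 2 = 18 + 2 = 20)
(X - M(-9))*B(s(6, -2)) = (20 - (3/2 + 2*(-9)²))*6 = (20 - (3/2 + 2*81))*6 = (20 - (3/2 + 162))*6 = (20 - 1*327/2)*6 = (20 - 327/2)*6 = -287/2*6 = -861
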